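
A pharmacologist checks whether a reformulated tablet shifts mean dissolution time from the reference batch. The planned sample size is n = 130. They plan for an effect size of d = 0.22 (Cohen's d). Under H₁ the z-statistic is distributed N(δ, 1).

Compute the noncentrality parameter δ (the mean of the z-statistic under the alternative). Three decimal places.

δ ≈ 2.508

δ = d·√n = 0.22 × √130 = 2.5084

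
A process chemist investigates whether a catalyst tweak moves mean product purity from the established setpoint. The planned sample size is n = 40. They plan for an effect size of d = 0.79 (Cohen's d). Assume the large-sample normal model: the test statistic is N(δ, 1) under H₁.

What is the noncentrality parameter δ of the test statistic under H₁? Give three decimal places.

The noncentrality parameter scales effect size by the design's sample-size factor: δ = d·√n = 0.79 × √40 = 4.9964

δ ≈ 4.996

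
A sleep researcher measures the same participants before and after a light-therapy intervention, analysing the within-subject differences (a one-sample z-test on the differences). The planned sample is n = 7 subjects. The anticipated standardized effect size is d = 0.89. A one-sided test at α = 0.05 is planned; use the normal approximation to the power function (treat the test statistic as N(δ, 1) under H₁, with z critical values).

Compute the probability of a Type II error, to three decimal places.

Noncentrality parameter: δ = d·√n = 0.89 × √7 = 2.3547
One-sided α = 0.05 → critical value z_{0.05} = 1.645.
Power = P(Z > 1.645 − δ) = Φ(0.710) = 0.7611.
Type II error: β = 1 − power = 1 − 0.7611 = 0.2389.

β ≈ 0.239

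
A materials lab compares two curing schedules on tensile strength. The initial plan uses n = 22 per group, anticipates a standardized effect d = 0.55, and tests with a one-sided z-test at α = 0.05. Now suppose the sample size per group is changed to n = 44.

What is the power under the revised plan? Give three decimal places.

Power ≈ 0.825

With n = 44 per group: δ = d·√(n/2) = 0.55 × √(44/2) = 2.5797. Critical value z_{0.05} = 1.645.
Revised power = Φ(δ − 1.645) = Φ(0.935) = 0.8251.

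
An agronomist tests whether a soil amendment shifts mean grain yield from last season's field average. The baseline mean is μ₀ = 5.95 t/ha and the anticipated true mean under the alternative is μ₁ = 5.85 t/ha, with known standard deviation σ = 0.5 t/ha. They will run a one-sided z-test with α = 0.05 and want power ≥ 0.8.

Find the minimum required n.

Standardized effect: d = |μ₁ − μ₀| / σ = |5.85 − 5.95| / 0.5 = 0.2000
Set Φ(δ − 1.645) = 0.8; then δ − 1.645 = Φ⁻¹(0.8) = 0.842, giving δ = 2.486.
δ = d·√n ⇒ n = (δ/d)² = (2.486 / 0.2000)² = 154.56.
Round up to the next whole unit.

n = 155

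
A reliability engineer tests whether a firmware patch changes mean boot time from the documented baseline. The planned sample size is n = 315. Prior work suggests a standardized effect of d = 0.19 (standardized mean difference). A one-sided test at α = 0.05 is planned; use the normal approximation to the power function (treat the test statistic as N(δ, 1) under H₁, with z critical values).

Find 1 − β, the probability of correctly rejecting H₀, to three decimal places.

Power ≈ 0.958

Noncentrality parameter: δ = d·√n = 0.19 × √315 = 3.3722
Critical value for a one-sided test at α = 0.05: z_α = 1.645.
Power = Φ(δ − 1.645) = Φ(1.727) = 0.9579.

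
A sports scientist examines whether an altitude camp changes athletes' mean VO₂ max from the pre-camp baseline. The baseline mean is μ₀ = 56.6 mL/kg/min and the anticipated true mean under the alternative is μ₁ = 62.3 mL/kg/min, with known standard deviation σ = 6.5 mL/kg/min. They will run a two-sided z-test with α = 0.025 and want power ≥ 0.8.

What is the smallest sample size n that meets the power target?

n = 13

Standardized effect: d = |μ₁ − μ₀| / σ = |62.3 − 56.6| / 6.5 = 0.8769
For power 0.8 need Φ(δ − z_{0.0125}) = 0.8, so δ = z_{0.0125} + z_{0.20} = 2.241 + 0.842 = 3.083.
(For δ > 0 the lower-tail rejection region contributes negligibly to power, so the one-term inversion is standard.)
δ = d·√n ⇒ n = (δ/d)² = (3.083 / 0.8769)² = 12.36.
Round up to the next whole unit.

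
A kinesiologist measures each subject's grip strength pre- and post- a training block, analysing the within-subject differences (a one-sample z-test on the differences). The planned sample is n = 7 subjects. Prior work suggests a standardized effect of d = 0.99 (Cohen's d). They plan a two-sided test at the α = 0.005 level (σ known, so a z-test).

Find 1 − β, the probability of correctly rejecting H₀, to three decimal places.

Power ≈ 0.426

Noncentrality parameter: δ = d·√n = 0.99 × √7 = 2.6193
Two-sided α = 0.005 → critical value z_{0.0025} = 2.807.
Power = Φ(δ − 2.807) + Φ(−δ − 2.807) = Φ(-0.188) + Φ(-5.426) = 0.4255 + 0.0000 = 0.4255.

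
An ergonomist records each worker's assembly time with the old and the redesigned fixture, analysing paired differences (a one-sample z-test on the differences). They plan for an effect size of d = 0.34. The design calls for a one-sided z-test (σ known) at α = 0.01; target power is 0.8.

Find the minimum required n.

n = 87

For power 0.8 need Φ(δ − z_{0.01}) = 0.8, so δ = z_{0.01} + z_{0.20} = 2.326 + 0.842 = 3.168.
δ = d·√n ⇒ n = (δ/d)² = (3.168 / 0.34)² = 86.82.
Round up to the next whole unit.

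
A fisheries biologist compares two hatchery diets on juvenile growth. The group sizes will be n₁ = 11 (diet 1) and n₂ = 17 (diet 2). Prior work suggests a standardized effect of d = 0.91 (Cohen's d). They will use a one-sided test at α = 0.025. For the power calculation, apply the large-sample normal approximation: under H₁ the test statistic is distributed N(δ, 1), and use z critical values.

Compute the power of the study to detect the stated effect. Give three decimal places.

Power ≈ 0.652

Noncentrality parameter: λ = d / √(1/n₁ + 1/n₂) = 0.91 / √(1/11 + 1/17) = 2.3517
One-sided α = 0.025 → critical value z_{0.025} = 1.960.
Power = Φ(λ − 1.960) = Φ(0.392) = 0.6524.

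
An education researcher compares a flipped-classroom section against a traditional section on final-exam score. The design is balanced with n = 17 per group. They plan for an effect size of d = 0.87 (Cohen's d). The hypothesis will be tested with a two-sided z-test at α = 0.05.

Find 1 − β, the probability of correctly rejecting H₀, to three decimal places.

Power ≈ 0.718

Noncentrality parameter: δ = d·√(n/2) = 0.87 × √(17/2) = 2.5365
Two-sided α = 0.05 → critical value z_{0.025} = 1.960.
Power = Φ(δ − 1.960) + Φ(−δ − 1.960) = Φ(0.577) + Φ(-4.496) = 0.7179 + 0.0000 = 0.7179.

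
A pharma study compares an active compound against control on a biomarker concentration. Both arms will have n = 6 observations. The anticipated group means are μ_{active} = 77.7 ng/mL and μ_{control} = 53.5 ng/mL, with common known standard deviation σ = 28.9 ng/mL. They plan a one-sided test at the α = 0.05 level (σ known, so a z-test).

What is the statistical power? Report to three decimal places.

Standardized effect: d = |μ_{active} − μ_{control}| / σ = |77.7 − 53.5| / 28.9 = 0.8374
Noncentrality parameter: δ = d·√(n/2) = 0.8374 × √(6/2) = 1.4504
Critical value for a one-sided test at α = 0.05: z_α = 1.645.
Power = Φ(δ − 1.645) = Φ(-0.194) = 0.4229.

Power ≈ 0.423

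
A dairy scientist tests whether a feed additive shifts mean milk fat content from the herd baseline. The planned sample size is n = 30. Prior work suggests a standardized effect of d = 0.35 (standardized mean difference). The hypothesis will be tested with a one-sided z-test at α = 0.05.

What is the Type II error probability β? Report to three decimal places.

Noncentrality parameter: λ = d·√n = 0.35 × √30 = 1.9170
One-sided α = 0.05 → critical value z_{0.05} = 1.645.
Power = Φ(λ − 1.645) = Φ(0.272) = 0.6073.
Type II error: β = 1 − power = 1 − 0.6073 = 0.3927.

β ≈ 0.393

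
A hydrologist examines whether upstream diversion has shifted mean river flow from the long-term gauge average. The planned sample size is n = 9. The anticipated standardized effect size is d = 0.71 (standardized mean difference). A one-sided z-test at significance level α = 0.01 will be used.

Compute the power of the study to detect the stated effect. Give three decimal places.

Power ≈ 0.422

Noncentrality parameter: δ = d·√n = 0.71 × √9 = 2.1300
One-sided α = 0.01 → critical value z_{0.01} = 2.326.
Power = P(Z > 2.326 − δ) = Φ(-0.196) = 0.4222.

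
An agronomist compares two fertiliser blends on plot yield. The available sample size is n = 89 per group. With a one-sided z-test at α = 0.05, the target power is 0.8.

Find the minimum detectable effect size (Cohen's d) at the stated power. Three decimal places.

d ≈ 0.373

Need Φ(δ − 1.645) = 0.8, so δ = 1.645 + 0.842 = 2.486.
δ = d·√(n/2) ⇒ d = δ/√(n/2) = 2.486/√(89/2) = 0.3727.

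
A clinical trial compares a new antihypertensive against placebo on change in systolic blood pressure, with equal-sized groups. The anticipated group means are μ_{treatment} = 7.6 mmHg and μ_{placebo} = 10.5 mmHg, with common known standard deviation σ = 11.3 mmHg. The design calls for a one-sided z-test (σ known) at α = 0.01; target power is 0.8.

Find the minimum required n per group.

Standardized effect: d = |μ_{treatment} − μ_{placebo}| / σ = |7.6 − 10.5| / 11.3 = 0.2566
For power 0.8 need Φ(δ − z_{0.01}) = 0.8, so δ = z_{0.01} + z_{0.20} = 2.326 + 0.842 = 3.168.
δ = d·√(n/2) ⇒ n = 2(δ/d)² = 2 × (3.168 / 0.2566)² = 304.76.
Round up to the next whole unit.

n = 305 per group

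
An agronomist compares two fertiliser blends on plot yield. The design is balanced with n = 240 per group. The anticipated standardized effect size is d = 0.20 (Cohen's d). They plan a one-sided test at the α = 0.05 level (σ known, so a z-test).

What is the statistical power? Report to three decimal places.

Noncentrality parameter: δ = d·√(n/2) = 0.20 × √(240/2) = 2.1909
One-sided α = 0.05 → critical value z_{0.05} = 1.645.
Power = Φ(δ − 1.645) = Φ(0.546) = 0.7075.

Power ≈ 0.707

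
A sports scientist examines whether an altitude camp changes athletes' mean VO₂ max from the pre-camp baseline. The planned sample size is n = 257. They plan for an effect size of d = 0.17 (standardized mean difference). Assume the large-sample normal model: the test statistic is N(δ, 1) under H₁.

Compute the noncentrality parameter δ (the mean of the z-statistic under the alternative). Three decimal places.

The noncentrality parameter scales effect size by the design's sample-size factor: δ = d·√n = 0.17 × √257 = 2.7253

δ ≈ 2.725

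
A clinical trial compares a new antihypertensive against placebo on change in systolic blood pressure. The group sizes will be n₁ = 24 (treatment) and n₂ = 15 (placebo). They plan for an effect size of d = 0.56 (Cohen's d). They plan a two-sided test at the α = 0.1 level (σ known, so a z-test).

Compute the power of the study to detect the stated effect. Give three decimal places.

Power ≈ 0.523

Noncentrality parameter: δ = d / √(1/n₁ + 1/n₂) = 0.56 / √(1/24 + 1/15) = 1.7014
Critical value for a two-sided test at α = 0.1: z_{α/2} = 1.645.
Power = Φ(δ − 1.645) + Φ(−δ − 1.645) = Φ(0.057) + Φ(-3.346) = 0.5225 + 0.0004 = 0.5230.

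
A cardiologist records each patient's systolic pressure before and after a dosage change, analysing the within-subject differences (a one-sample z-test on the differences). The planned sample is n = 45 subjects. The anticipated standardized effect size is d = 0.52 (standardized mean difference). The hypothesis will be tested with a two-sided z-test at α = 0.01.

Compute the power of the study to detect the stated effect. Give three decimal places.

Noncentrality parameter: δ = d·√n = 0.52 × √45 = 3.4883
Two-sided α = 0.01 → critical value z_{0.005} = 2.576.
Power = Φ(δ − 2.576) + Φ(−δ − 2.576) = Φ(0.912) + Φ(-6.064) = 0.8192 + 0.0000 = 0.8192.

Power ≈ 0.819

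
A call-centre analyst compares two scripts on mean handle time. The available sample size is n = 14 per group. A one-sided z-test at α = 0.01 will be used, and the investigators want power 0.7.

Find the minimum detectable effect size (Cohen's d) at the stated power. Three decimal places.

d ≈ 1.077

Required noncentrality: δ = z_{0.01} + z_{0.30} = 2.326 + 0.524 = 2.851.
δ = d·√(n/2) ⇒ d = δ/√(n/2) = 2.851/√(14/2) = 1.0775.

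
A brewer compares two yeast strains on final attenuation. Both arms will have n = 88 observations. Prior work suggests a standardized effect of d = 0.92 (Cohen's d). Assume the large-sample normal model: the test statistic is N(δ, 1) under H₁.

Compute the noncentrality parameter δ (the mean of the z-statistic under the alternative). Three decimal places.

δ ≈ 6.103

δ = d·√(n/2) = 0.92 × √(88/2) = 6.1026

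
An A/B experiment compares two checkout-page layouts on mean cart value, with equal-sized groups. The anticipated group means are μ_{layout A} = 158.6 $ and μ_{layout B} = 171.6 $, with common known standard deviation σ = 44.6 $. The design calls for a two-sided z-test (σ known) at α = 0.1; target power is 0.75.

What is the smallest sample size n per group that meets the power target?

Standardized effect: d = |μ_{layout A} − μ_{layout B}| / σ = |158.6 − 171.6| / 44.6 = 0.2915
Set Φ(δ − 1.645) = 0.75; then δ − 1.645 = Φ⁻¹(0.75) = 0.674, giving δ = 2.319.
(The Φ(−δ − z_{α/2}) term is vanishingly small for δ > 0 and is dropped in the standard sample-size formula.)
δ = d·√(n/2) ⇒ n = 2(δ/d)² = 2 × (2.319 / 0.2915)² = 126.63.
Rounding up, n = 127 per group.

n = 127 per group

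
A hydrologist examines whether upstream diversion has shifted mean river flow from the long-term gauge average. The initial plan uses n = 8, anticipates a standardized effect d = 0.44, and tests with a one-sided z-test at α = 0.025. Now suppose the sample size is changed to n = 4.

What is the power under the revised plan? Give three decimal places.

Power ≈ 0.140

With n = 4: δ = d·√n = 0.44 × √4 = 0.8800. Critical value z_{0.025} = 1.960.
Revised power = Φ(δ − 1.960) = Φ(-1.080) = 0.1401.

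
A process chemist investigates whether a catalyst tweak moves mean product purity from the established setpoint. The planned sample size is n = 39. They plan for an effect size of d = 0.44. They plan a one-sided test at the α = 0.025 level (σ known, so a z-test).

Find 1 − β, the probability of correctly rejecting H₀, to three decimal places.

Power ≈ 0.785

Noncentrality parameter: δ = d·√n = 0.44 × √39 = 2.7478
One-sided α = 0.025 → critical value z_{0.025} = 1.960.
Power = Φ(δ − 1.960) = Φ(0.788) = 0.7846.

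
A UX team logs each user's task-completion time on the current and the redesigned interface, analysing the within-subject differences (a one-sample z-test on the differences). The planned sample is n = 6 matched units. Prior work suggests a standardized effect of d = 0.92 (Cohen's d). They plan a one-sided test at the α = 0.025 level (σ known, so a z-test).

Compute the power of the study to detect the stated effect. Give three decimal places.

Noncentrality parameter: δ = d·√n = 0.92 × √6 = 2.2535
Critical value for a one-sided test at α = 0.025: z_α = 1.960.
Power = Φ(δ − 1.960) = Φ(0.294) = 0.6155.

Power ≈ 0.615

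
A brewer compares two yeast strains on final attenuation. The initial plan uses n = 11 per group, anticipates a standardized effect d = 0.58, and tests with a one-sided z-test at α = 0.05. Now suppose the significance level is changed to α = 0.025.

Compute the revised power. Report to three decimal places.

δ = d·√(n/2) = 0.58 × √(11/2) = 1.3602 (unchanged). New critical value: z_{0.025} = 1.960.
Revised power = Φ(δ − 1.960) = Φ(-0.600) = 0.2743.

Power ≈ 0.274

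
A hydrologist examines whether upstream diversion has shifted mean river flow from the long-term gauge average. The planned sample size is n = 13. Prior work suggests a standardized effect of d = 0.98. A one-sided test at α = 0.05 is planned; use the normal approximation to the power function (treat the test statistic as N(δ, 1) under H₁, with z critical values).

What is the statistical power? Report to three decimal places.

Noncentrality parameter: δ = d·√n = 0.98 × √13 = 3.5334
Critical value for a one-sided test at α = 0.05: z_α = 1.645.
Power = P(Z > 1.645 − δ) = Φ(1.889) = 0.9705.

Power ≈ 0.971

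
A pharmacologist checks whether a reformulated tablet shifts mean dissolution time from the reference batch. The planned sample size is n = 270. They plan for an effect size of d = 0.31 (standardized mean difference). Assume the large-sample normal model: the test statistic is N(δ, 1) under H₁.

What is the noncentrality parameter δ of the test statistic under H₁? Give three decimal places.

δ ≈ 5.094

δ = d·√n = 0.31 × √270 = 5.0938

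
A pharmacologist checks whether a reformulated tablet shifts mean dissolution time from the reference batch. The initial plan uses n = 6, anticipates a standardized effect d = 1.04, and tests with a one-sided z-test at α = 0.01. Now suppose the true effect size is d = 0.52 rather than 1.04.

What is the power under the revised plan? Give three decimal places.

Power ≈ 0.146

With d = 0.52: δ = d·√n = 0.52 × √6 = 1.2737. Critical value z_{0.01} = 2.326.
Revised power = Φ(δ − 2.326) = Φ(-1.053) = 0.1463.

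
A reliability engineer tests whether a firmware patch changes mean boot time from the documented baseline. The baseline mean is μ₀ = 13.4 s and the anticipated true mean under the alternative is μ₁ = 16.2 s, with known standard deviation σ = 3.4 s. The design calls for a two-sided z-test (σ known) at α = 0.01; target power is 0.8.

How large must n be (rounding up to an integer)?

Standardized effect: d = |μ₁ − μ₀| / σ = |16.2 − 13.4| / 3.4 = 0.8235
For power 0.8 need Φ(δ − z_{0.005}) = 0.8, so δ = z_{0.005} + z_{0.20} = 2.576 + 0.842 = 3.417.
(For δ > 0 the lower-tail rejection region contributes negligibly to power, so the one-term inversion is standard.)
δ = d·√n ⇒ n = (δ/d)² = (3.417 / 0.8235)² = 17.22.
Rounding up, n = 18.

n = 18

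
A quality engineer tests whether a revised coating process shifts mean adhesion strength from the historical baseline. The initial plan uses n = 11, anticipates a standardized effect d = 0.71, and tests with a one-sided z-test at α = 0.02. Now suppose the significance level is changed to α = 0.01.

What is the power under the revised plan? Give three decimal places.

δ = d·√n = 0.71 × √11 = 2.3548 (unchanged). New critical value: z_{0.01} = 2.326.
Revised power = P(Z > 2.326 − δ) = Φ(0.028) = 0.5114.

Power ≈ 0.511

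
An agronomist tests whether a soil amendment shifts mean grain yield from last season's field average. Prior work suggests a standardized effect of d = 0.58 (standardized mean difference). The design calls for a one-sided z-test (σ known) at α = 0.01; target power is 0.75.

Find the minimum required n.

n = 27

Set Φ(δ − 2.326) = 0.75; then δ − 2.326 = Φ⁻¹(0.75) = 0.674, giving δ = 3.001.
δ = d·√n ⇒ n = (δ/d)² = (3.001 / 0.58)² = 26.77.
Round up to the next whole unit.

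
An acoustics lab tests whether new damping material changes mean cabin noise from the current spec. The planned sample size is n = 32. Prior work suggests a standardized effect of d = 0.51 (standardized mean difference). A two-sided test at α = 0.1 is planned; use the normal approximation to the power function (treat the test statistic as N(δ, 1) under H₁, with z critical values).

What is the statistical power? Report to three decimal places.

Noncentrality parameter: λ = d·√n = 0.51 × √32 = 2.8850
Critical value for a two-sided test at α = 0.1: z_{α/2} = 1.645.
Power = Φ(λ − 1.645) + Φ(−λ − 1.645) = Φ(1.240) + Φ(-4.530) = 0.8925 + 0.0000 = 0.8925.

Power ≈ 0.893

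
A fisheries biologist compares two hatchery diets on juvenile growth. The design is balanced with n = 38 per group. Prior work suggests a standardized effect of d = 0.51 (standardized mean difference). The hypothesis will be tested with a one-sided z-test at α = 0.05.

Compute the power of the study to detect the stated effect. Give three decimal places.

Power ≈ 0.718

Noncentrality parameter: δ = d·√(n/2) = 0.51 × √(38/2) = 2.2230
Critical value for a one-sided test at α = 0.05: z_α = 1.645.
Power = P(Z > 1.645 − δ) = Φ(0.578) = 0.7184.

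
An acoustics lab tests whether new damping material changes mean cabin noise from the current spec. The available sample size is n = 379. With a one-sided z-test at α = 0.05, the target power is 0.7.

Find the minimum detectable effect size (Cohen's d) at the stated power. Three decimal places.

d ≈ 0.111

Need Φ(δ − 1.645) = 0.7, so δ = 1.645 + 0.524 = 2.169.
δ = d·√n ⇒ d = δ/√n = 2.169/√379 = 0.1114.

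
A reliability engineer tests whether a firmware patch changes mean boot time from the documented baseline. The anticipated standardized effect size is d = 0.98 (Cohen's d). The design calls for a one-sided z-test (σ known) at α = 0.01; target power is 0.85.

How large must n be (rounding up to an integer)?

Set Φ(δ − 2.326) = 0.85; then δ − 2.326 = Φ⁻¹(0.85) = 1.036, giving δ = 3.363.
δ = d·√n ⇒ n = (δ/d)² = (3.363 / 0.98)² = 11.77.
Rounding up, n = 12.

n = 12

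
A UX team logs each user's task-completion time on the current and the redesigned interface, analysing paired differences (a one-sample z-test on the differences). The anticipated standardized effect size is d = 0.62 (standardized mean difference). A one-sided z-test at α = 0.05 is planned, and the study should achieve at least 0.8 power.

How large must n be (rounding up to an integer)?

For power 0.8 need Φ(δ − z_{0.05}) = 0.8, so δ = z_{0.05} + z_{0.20} = 1.645 + 0.842 = 2.486.
δ = d·√n ⇒ n = (δ/d)² = (2.486 / 0.62)² = 16.08.
Round up to the next whole unit.

n = 17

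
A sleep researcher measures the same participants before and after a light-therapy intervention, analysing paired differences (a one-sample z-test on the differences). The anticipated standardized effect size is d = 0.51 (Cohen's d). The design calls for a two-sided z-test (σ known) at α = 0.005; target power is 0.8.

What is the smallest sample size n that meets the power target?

n = 52

For power 0.8 need Φ(δ − z_{0.0025}) = 0.8, so δ = z_{0.0025} + z_{0.20} = 2.807 + 0.842 = 3.649.
(Ignoring the negligible lower-tail rejection probability gives the usual closed-form inversion.)
δ = d·√n ⇒ n = (δ/d)² = (3.649 / 0.51)² = 51.18.
Rounding up, n = 52.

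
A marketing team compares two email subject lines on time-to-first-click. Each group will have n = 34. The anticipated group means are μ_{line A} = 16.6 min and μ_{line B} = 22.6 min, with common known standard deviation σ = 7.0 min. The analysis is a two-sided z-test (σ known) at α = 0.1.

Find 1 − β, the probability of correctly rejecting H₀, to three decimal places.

Power ≈ 0.971

Standardized effect: d = |μ_{line A} − μ_{line B}| / σ = |16.6 − 22.6| / 7.0 = 0.8571
Noncentrality parameter: δ = d·√(n/2) = 0.8571 × √(34/2) = 3.5341
Two-sided α = 0.1 → critical value z_{0.05} = 1.645.
Power = Φ(δ − 1.645) + Φ(−δ − 1.645) = Φ(1.889) + Φ(-5.179) = 0.9706 + 0.0000 = 0.9706.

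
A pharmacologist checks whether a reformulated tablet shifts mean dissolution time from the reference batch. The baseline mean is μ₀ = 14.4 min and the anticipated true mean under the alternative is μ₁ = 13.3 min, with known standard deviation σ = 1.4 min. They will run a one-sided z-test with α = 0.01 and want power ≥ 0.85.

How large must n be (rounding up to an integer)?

Standardized effect: d = |μ₁ − μ₀| / σ = |13.3 − 14.4| / 1.4 = 0.7857
For power 0.85 need Φ(δ − z_{0.01}) = 0.85, so δ = z_{0.01} + z_{0.15} = 2.326 + 1.036 = 3.363.
δ = d·√n ⇒ n = (δ/d)² = (3.363 / 0.7857)² = 18.32.
Rounding up, n = 19.

n = 19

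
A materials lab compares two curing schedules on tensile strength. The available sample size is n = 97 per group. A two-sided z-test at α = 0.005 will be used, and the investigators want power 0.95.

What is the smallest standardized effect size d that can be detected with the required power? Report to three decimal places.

Need Φ(δ − 2.807) = 0.95, so δ = 2.807 + 1.645 = 4.452.
(The second rejection-region term Φ(−δ − z_{α/2}) is negligible and dropped.)
δ = d·√(n/2) ⇒ d = δ/√(n/2) = 4.452/√(97/2) = 0.6393.

d ≈ 0.639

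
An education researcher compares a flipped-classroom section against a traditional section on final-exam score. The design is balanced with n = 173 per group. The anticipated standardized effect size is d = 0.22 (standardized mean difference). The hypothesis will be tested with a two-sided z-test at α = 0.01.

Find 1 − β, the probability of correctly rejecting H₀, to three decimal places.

Power ≈ 0.298

Noncentrality parameter: δ = d·√(n/2) = 0.22 × √(173/2) = 2.0461
Critical value for a two-sided test at α = 0.01: z_{α/2} = 2.576.
Power = Φ(δ − 2.576) + Φ(−δ − 2.576) = Φ(-0.530) + Φ(-4.622) = 0.2982 + 0.0000 = 0.2982.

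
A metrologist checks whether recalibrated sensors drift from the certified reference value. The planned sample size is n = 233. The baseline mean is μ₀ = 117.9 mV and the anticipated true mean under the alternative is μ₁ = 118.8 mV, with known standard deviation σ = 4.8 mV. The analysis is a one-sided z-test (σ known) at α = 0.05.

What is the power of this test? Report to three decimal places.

Power ≈ 0.888

Standardized effect: d = |μ₁ − μ₀| / σ = |118.8 − 117.9| / 4.8 = 0.1875
Noncentrality parameter: δ = d·√n = 0.1875 × √233 = 2.8621
One-sided α = 0.05 → critical value z_{0.05} = 1.645.
Power = P(Z > 1.645 − δ) = Φ(1.217) = 0.8882.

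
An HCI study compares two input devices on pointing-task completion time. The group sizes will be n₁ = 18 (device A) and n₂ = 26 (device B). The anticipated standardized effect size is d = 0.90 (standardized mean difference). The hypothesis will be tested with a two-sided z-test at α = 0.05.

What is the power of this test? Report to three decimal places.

Power ≈ 0.835

Noncentrality parameter: δ = d / √(1/n₁ + 1/n₂) = 0.90 / √(1/18 + 1/26) = 2.9352
Critical value for a two-sided test at α = 0.05: z_{α/2} = 1.960.
Power = Φ(δ − 1.960) + Φ(−δ − 1.960) = Φ(0.975) + Φ(-4.895) = 0.8353 + 0.0000 = 0.8353.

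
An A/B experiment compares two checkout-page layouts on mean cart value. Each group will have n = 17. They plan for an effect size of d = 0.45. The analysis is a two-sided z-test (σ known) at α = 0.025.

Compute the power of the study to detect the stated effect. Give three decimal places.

Power ≈ 0.177

Noncentrality parameter: δ = d·√(n/2) = 0.45 × √(17/2) = 1.3120
Two-sided α = 0.025 → critical value z_{0.0125} = 2.241.
Power = Φ(δ − 2.241) + Φ(−δ − 2.241) = Φ(-0.929) + Φ(-3.553) = 0.1763 + 0.0002 = 0.1765.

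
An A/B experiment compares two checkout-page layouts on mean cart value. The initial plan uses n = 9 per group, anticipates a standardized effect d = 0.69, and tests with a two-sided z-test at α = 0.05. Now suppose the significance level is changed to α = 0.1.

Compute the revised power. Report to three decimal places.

Power ≈ 0.429

δ = d·√(n/2) = 0.69 × √(9/2) = 1.4637 (unchanged). New critical value: z_{0.05} = 1.645.
Revised power = Φ(δ − 1.645) + Φ(−δ − 1.645) = Φ(-0.181) + Φ(-3.109) = 0.4281 + 0.0009 = 0.4291.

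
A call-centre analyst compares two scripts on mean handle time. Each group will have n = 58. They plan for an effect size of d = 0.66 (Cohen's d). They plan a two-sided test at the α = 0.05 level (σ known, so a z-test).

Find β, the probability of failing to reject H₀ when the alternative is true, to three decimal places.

Noncentrality parameter: δ = d·√(n/2) = 0.66 × √(58/2) = 3.5542
Two-sided α = 0.05 → critical value z_{0.025} = 1.960.
Power = Φ(δ − 1.960) + Φ(−δ − 1.960) = Φ(1.594) + Φ(-5.514) = 0.9446 + 0.0000 = 0.9446.
Type II error: β = 1 − power = 1 − 0.9446 = 0.0554.

β ≈ 0.055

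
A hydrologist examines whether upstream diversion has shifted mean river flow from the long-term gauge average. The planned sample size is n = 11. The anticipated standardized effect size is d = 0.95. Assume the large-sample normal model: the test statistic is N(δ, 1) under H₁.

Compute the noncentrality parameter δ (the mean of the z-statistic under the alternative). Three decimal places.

δ ≈ 3.151

δ = d·√n = 0.95 × √11 = 3.1508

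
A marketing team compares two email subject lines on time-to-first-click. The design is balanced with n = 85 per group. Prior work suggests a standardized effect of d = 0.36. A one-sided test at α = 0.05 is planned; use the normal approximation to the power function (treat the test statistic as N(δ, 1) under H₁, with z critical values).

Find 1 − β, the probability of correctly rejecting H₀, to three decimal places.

Power ≈ 0.759

Noncentrality parameter: δ = d·√(n/2) = 0.36 × √(85/2) = 2.3469
Critical value for a one-sided test at α = 0.05: z_α = 1.645.
Power = Φ(δ − 1.645) = Φ(0.702) = 0.7587.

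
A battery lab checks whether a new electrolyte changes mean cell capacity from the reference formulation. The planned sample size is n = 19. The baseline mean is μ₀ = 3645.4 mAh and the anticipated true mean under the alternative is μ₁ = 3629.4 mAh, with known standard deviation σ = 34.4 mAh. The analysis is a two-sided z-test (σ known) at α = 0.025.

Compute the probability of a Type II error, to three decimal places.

Standardized effect: d = |μ₁ − μ₀| / σ = |3629.4 − 3645.4| / 34.4 = 0.4651
Noncentrality parameter: δ = d·√n = 0.4651 × √19 = 2.0274
Critical value for a two-sided test at α = 0.025: z_{α/2} = 2.241.
Power = Φ(δ − 2.241) + Φ(−δ − 2.241) = Φ(-0.214) + Φ(-4.269) = 0.4153 + 0.0000 = 0.4153.
Type II error: β = 1 − power = 1 − 0.4153 = 0.5847.

β ≈ 0.585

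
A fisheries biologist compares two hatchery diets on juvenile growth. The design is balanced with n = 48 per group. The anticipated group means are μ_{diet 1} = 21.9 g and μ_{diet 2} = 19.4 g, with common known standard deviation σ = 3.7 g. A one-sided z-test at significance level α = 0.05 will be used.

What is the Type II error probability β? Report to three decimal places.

Standardized effect: d = |μ_{diet 1} − μ_{diet 2}| / σ = |21.9 − 19.4| / 3.7 = 0.6757
Noncentrality parameter: δ = d·√(n/2) = 0.6757 × √(48/2) = 3.3101
Critical value for a one-sided test at α = 0.05: z_α = 1.645.
Power = P(Z > 1.645 − δ) = Φ(1.665) = 0.9521.
Type II error: β = 1 − power = 1 − 0.9521 = 0.0479.

β ≈ 0.048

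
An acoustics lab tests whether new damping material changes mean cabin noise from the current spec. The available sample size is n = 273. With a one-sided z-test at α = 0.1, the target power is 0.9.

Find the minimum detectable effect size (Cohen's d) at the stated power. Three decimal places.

Required noncentrality: δ = z_{0.1} + z_{0.10} = 1.282 + 1.282 = 2.563.
δ = d·√n ⇒ d = δ/√n = 2.563/√273 = 0.1551.

d ≈ 0.155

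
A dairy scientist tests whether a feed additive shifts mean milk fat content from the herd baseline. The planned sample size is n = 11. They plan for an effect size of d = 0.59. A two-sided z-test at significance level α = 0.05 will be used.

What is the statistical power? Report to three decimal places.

Noncentrality parameter: δ = d·√n = 0.59 × √11 = 1.9568
Critical value for a two-sided test at α = 0.05: z_{α/2} = 1.960.
Power = Φ(δ − 1.960) + Φ(−δ − 1.960) = Φ(-0.003) + Φ(-3.917) = 0.4987 + 0.0000 = 0.4988.

Power ≈ 0.499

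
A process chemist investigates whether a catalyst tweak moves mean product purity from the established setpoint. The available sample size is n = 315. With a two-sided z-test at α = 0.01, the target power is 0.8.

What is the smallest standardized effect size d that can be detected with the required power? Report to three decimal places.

Need Φ(δ − 2.576) = 0.8, so δ = 2.576 + 0.842 = 3.417.
(Lower-tail contribution to power is negligible for δ > 0.)
δ = d·√n ⇒ d = δ/√n = 3.417/√315 = 0.1926.

d ≈ 0.193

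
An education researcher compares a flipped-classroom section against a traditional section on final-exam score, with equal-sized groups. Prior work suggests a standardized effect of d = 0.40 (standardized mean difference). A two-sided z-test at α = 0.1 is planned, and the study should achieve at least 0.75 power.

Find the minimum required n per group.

For power 0.75 need Φ(δ − z_{0.05}) = 0.75, so δ = z_{0.05} + z_{0.25} = 1.645 + 0.674 = 2.319.
(Ignoring the negligible lower-tail rejection probability gives the usual closed-form inversion.)
δ = d·√(n/2) ⇒ n = 2(δ/d)² = 2 × (2.319 / 0.40)² = 67.24.
Rounding up, n = 68 per group.

n = 68 per group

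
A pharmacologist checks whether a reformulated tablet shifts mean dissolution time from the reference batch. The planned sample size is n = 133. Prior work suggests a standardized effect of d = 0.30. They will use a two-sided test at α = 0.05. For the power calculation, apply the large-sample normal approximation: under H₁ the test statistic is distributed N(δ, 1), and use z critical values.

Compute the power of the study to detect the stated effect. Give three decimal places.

Noncentrality parameter: λ = d·√n = 0.30 × √133 = 3.4598
Two-sided α = 0.05 → critical value z_{0.025} = 1.960.
Power = Φ(λ − 1.960) + Φ(−λ − 1.960) = Φ(1.500) + Φ(-5.420) = 0.9332 + 0.0000 = 0.9332.

Power ≈ 0.933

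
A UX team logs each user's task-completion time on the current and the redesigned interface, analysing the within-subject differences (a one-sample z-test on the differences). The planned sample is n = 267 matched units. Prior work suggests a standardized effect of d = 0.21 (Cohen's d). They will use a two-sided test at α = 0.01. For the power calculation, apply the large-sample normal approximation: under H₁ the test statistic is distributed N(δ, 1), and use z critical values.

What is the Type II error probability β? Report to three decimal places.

β ≈ 0.196

Noncentrality parameter: δ = d·√n = 0.21 × √267 = 3.4314
Two-sided α = 0.01 → critical value z_{0.005} = 2.576.
Power = Φ(δ − 2.576) + Φ(−δ − 2.576) = Φ(0.856) + Φ(-6.007) = 0.8039 + 0.0000 = 0.8039.
Type II error: β = 1 − power = 1 − 0.8039 = 0.1961.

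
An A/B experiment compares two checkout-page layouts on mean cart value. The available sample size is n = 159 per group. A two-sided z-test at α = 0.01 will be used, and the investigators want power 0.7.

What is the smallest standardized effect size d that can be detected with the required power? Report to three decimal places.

Required noncentrality: δ = z_{0.005} + z_{0.30} = 2.576 + 0.524 = 3.100.
(The second rejection-region term Φ(−δ − z_{α/2}) is negligible and dropped.)
δ = d·√(n/2) ⇒ d = δ/√(n/2) = 3.100/√(159/2) = 0.3477.

d ≈ 0.348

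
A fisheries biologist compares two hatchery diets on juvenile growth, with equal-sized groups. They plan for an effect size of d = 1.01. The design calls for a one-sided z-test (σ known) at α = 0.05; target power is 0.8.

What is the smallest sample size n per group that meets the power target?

For power 0.8 need Φ(δ − z_{0.05}) = 0.8, so δ = z_{0.05} + z_{0.20} = 1.645 + 0.842 = 2.486.
δ = d·√(n/2) ⇒ n = 2(δ/d)² = 2 × (2.486 / 1.01)² = 12.12.
Rounding up, n = 13 per group.

n = 13 per group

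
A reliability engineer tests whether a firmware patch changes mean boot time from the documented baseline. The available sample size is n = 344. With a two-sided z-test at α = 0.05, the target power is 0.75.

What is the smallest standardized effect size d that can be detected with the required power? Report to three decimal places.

d ≈ 0.142

Need Φ(δ − 1.960) = 0.75, so δ = 1.960 + 0.674 = 2.634.
(The second rejection-region term Φ(−δ − z_{α/2}) is negligible and dropped.)
δ = d·√n ⇒ d = δ/√n = 2.634/√344 = 0.1420.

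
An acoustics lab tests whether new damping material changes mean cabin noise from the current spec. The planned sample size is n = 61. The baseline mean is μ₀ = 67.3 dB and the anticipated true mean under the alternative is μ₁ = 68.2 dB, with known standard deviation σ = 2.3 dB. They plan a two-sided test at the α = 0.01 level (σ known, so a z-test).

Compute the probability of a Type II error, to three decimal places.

Standardized effect: d = |μ₁ − μ₀| / σ = |68.2 − 67.3| / 2.3 = 0.3913
Noncentrality parameter: δ = d·√n = 0.3913 × √61 = 3.0562
Two-sided α = 0.01 → critical value z_{0.005} = 2.576.
Power = Φ(δ − 2.576) + Φ(−δ − 2.576) = Φ(0.480) + Φ(-5.632) = 0.6845 + 0.0000 = 0.6845.
Type II error: β = 1 − power = 1 − 0.6845 = 0.3155.

β ≈ 0.315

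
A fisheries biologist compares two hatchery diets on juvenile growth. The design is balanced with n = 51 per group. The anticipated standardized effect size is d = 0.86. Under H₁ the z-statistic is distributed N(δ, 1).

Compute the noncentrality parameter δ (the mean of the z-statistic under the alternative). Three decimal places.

δ ≈ 4.343

The noncentrality parameter scales effect size by the design's sample-size factor: δ = d·√(n/2) = 0.86 × √(51/2) = 4.3428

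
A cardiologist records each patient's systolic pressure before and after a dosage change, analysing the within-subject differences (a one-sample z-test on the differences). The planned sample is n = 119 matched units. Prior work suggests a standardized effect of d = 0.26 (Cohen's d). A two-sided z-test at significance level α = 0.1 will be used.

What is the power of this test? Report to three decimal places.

Noncentrality parameter: δ = d·√n = 0.26 × √119 = 2.8363
Critical value for a two-sided test at α = 0.1: z_{α/2} = 1.645.
Power = Φ(δ − 1.645) + Φ(−δ − 1.645) = Φ(1.191) + Φ(-4.481) = 0.8833 + 0.0000 = 0.8833.

Power ≈ 0.883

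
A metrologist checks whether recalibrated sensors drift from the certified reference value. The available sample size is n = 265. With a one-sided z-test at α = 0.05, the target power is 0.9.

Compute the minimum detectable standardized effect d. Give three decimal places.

d ≈ 0.180

Required noncentrality: δ = z_{0.05} + z_{0.10} = 1.645 + 1.282 = 2.926.
δ = d·√n ⇒ d = δ/√n = 2.926/√265 = 0.1798.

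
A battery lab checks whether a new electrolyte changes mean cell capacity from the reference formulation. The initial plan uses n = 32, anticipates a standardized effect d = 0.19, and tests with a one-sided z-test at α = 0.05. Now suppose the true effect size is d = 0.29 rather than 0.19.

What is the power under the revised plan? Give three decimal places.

With d = 0.29: δ = d·√n = 0.29 × √32 = 1.6405. Critical value z_{0.05} = 1.645.
Revised power = P(Z > 1.645 − δ) = Φ(-0.004) = 0.4983.

Power ≈ 0.498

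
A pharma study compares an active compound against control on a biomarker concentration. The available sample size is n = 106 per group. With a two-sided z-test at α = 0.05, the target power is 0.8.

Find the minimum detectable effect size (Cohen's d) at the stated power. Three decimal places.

d ≈ 0.385

Need Φ(δ − 1.960) = 0.8, so δ = 1.960 + 0.842 = 2.802.
(Lower-tail contribution to power is negligible for δ > 0.)
δ = d·√(n/2) ⇒ d = δ/√(n/2) = 2.802/√(106/2) = 0.3848.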